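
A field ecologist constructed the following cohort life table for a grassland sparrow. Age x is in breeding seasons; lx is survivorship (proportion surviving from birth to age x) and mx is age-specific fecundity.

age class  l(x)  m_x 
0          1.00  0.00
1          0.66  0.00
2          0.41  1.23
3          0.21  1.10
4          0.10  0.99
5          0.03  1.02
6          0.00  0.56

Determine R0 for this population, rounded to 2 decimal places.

lx·mx by age: 0, 0, 0.5043, 0.231, 0.099, 0.0306, 0
R0 = Σ lx·mx = 0.8649 → 0.86

0.86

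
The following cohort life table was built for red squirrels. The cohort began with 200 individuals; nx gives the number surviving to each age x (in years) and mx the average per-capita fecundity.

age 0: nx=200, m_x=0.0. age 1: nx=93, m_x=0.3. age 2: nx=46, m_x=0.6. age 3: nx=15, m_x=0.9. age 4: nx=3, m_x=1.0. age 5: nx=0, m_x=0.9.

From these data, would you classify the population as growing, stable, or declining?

declining

lx = nx/n0 = nx/200: 1, 0.465, 0.23, 0.075, 0.015, 0
R0 = Σ lx·mx = 0 + 0.1395 + 0.138 + 0.0675 + 0.015 + 0 = 0.36
R0 < 1, so the population is declining.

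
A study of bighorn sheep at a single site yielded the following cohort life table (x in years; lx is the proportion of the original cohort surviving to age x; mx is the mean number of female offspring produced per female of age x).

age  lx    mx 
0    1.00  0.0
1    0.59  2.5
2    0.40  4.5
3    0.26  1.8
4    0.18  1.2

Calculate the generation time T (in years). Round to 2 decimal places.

lx·mx: 0, 1.475, 1.8, 0.468, 0.216 → R0 = 3.959
x·lx·mx: 0, 1.475, 3.6, 1.404, 0.864 → Σ = 7.343
T = 7.343 / 3.959 = 1.854761… → 1.85

1.85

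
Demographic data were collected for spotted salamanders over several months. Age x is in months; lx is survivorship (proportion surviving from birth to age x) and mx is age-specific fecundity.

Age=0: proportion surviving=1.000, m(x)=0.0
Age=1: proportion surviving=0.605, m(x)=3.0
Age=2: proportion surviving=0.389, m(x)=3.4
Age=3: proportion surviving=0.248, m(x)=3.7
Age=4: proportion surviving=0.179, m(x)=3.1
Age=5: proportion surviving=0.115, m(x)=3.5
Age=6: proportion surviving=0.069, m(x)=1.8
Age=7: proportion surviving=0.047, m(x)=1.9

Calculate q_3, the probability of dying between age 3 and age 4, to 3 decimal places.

0.278

q_3 = (l_3 − l_4) / l_3 = (0.248 − 0.179) / 0.248
     = 0.069 / 0.248 = 0.278226… → 0.278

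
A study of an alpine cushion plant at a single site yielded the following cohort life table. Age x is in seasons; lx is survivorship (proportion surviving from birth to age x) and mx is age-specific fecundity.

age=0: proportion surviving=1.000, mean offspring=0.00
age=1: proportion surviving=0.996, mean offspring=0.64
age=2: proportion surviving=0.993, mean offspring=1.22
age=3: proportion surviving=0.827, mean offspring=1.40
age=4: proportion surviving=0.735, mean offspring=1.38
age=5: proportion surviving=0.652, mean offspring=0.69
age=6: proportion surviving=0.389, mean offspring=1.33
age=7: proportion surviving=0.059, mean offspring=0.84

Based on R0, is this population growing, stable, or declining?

growing

R0 = Σ lx·mx = 0 + 0.63744 + 1.21146 + 1.1578 + 1.0143 + 0.44988 + 0.51737 + 0.04956 = 5.03781
R0 > 1, so the population is growing.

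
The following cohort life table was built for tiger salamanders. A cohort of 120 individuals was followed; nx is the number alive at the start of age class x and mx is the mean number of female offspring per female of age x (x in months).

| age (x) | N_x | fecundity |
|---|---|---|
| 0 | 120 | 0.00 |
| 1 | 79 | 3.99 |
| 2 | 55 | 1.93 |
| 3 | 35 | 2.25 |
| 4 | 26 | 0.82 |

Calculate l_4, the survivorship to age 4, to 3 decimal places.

l_4 = n_4/n_0 = 26/120 = 0.216667… → 0.217

0.217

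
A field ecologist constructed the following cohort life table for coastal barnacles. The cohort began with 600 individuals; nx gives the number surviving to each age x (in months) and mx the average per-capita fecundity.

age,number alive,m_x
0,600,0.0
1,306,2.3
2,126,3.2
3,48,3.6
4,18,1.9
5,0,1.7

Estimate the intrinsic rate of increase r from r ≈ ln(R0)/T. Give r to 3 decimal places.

lx = nx/n0 = nx/600: 1, 0.51, 0.21, 0.08, 0.03, 0
R0 = Σ lx·mx = 0 + 1.173 + 0.672 + 0.288 + 0.057 + 0 = 2.19
Σ x·lx·mx = 3.609; T = 3.609/2.19 = 1.64795…
r ≈ ln(R0)/T = ln(2.19)/1.64795… = 0.47568… → 0.476

0.476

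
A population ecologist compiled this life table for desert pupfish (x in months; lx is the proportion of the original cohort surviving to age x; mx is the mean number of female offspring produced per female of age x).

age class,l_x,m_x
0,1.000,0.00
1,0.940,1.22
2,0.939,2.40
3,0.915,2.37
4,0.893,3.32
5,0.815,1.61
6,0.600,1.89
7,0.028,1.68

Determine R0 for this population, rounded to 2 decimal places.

lx·mx by age: 0, 1.1468, 2.2536, 2.16855, 2.96476, 1.31215, 1.134, 0.04704
R0 = Σ lx·mx = 11.0269 → 11.03

11.03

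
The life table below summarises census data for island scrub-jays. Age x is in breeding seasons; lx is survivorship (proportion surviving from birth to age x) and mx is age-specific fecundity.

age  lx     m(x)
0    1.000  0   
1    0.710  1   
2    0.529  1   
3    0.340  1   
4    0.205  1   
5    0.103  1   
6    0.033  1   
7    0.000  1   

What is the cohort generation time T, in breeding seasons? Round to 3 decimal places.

lx·mx: 0, 0.71, 0.529, 0.34, 0.205, 0.103, 0.033, 0 → R0 = 1.92
x·lx·mx: 0, 0.71, 1.058, 1.02, 0.82, 0.515, 0.198, 0 → Σ = 4.321
T = 4.321 / 1.92 = 2.250521… → 2.251

2.251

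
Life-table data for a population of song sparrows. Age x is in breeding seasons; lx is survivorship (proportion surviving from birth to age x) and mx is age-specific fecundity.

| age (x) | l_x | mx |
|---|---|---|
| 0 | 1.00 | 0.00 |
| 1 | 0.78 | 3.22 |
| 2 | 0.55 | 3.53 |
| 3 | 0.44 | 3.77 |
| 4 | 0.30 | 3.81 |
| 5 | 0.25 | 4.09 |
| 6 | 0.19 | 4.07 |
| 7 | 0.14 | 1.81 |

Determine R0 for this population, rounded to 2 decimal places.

lx·mx by age: 0, 2.5116, 1.9415, 1.6588, 1.143, 1.0225, 0.7733, 0.2534
R0 = Σ lx·mx = 9.3041 → 9.30

9.30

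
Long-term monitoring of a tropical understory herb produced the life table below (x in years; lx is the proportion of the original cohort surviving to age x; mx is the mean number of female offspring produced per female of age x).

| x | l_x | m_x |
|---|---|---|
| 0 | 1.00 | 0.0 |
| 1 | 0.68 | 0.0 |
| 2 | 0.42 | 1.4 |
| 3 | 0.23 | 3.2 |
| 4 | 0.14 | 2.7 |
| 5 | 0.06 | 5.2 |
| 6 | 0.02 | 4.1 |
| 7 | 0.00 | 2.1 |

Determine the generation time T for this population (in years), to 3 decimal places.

lx·mx: 0, 0, 0.588, 0.736, 0.378, 0.312, 0.082, 0 → R0 = 2.096
x·lx·mx: 0, 0, 1.176, 2.208, 1.512, 1.56, 0.492, 0 → Σ = 6.948
T = 6.948 / 2.096 = 3.314885… → 3.315

3.315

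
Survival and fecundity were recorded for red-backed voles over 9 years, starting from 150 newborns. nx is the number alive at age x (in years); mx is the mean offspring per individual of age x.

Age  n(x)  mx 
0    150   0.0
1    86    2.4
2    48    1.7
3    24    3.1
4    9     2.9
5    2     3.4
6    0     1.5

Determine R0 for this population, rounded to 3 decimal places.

lx = nx/n0 = nx/150: 1, 0.57333…, 0.32, 0.16, 0.06, 0.01333…, 0
lx·mx by age: 0, 1.376…, 0.544, 0.496, 0.174, 0.045333…, 0
R0 = Σ lx·mx = 2.635333… → 2.635

2.635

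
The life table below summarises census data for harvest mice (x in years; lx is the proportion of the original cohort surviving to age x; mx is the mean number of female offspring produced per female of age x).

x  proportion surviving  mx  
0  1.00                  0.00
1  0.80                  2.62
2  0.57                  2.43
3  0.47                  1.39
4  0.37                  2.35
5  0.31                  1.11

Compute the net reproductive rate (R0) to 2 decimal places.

5.35

lx·mx by age: 0, 2.096, 1.3851, 0.6533, 0.8695, 0.3441
R0 = Σ lx·mx = 5.348 → 5.35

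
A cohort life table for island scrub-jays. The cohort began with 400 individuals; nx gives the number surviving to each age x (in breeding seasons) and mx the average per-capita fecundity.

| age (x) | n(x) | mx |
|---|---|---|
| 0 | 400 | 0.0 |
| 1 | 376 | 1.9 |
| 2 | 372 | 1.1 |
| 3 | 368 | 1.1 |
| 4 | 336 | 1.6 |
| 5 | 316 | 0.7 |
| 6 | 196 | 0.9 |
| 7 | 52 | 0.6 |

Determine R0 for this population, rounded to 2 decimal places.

6.24

lx = nx/n0 = nx/400: 1, 0.94, 0.93, 0.92, 0.84, 0.79, 0.49, 0.13
lx·mx by age: 0, 1.786, 1.023, 1.012, 1.344, 0.553, 0.441, 0.078
R0 = Σ lx·mx = 6.237 → 6.24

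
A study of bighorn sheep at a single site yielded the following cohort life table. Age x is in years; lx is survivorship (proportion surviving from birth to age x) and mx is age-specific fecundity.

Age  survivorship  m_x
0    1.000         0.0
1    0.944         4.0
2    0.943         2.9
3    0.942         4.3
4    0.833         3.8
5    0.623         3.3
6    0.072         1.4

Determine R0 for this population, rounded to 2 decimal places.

15.88

lx·mx by age: 0, 3.776, 2.7347, 4.0506, 3.1654, 2.0559, 0.1008
R0 = Σ lx·mx = 15.8834 → 15.88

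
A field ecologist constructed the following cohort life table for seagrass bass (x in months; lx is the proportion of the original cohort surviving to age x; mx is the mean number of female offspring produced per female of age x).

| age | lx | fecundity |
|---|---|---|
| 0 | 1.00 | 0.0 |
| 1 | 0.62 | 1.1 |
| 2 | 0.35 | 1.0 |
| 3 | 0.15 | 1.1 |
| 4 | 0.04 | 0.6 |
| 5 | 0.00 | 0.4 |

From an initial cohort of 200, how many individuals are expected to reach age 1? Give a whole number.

124

Expected survivors = N0 · l_1 = 200 × 0.62 = 124 → 124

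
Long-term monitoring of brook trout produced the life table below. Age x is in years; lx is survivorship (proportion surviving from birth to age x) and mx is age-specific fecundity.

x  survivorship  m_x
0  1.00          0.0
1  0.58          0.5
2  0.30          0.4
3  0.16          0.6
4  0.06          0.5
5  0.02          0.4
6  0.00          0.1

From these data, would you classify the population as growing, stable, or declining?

R0 = Σ lx·mx = 0 + 0.29 + 0.12 + 0.096 + 0.03 + 0.008 + 0 = 0.544
R0 < 1, so the population is declining.

declining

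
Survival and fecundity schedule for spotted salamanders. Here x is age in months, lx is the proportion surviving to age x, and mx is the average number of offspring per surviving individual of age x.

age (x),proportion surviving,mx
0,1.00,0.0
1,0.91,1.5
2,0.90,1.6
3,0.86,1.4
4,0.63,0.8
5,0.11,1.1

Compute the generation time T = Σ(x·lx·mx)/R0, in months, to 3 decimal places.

lx·mx: 0, 1.365, 1.44, 1.204, 0.504, 0.121 → R0 = 4.634
x·lx·mx: 0, 1.365, 2.88, 3.612, 2.016, 0.605 → Σ = 10.478
T = 10.478 / 4.634 = 2.261114… → 2.261

2.261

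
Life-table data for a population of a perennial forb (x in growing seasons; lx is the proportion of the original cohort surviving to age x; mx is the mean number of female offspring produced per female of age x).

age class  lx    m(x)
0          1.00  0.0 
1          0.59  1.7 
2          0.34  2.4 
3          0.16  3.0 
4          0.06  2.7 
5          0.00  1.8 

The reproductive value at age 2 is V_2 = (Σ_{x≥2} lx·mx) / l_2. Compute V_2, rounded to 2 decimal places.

lx·mx for x ≥ 2: 0.816, 0.48, 0.162, 0 → sum = 1.458
V_2 = 1.458 / l_2 = 1.458 / 0.34 = 4.288235… → 4.29

4.29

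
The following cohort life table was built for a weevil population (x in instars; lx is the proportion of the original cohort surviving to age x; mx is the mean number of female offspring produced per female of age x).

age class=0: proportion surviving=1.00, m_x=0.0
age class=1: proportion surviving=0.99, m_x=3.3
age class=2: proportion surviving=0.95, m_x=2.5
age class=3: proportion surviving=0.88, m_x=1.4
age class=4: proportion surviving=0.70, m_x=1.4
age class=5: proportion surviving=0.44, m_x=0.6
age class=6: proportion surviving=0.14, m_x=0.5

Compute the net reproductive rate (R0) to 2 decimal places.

8.19

lx·mx by age: 0, 3.267, 2.375, 1.232, 0.98, 0.264, 0.07
R0 = Σ lx·mx = 8.188 → 8.19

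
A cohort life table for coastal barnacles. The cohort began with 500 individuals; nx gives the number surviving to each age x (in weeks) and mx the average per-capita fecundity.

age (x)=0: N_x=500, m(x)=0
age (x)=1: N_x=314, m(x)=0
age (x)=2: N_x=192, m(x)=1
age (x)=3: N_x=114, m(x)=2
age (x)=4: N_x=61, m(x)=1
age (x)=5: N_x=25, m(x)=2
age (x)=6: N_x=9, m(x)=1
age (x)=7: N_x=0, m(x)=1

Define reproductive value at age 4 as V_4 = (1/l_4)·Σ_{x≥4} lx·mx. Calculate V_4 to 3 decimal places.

1.967

lx = nx/n0 = nx/500: 1, 0.628, 0.384, 0.228, 0.122, 0.05, 0.018, 0
lx·mx for x ≥ 4: 0.122, 0.1, 0.018, 0 → sum = 0.24
V_4 = 0.24 / l_4 = 0.24 / 0.122 = 1.967213… → 1.967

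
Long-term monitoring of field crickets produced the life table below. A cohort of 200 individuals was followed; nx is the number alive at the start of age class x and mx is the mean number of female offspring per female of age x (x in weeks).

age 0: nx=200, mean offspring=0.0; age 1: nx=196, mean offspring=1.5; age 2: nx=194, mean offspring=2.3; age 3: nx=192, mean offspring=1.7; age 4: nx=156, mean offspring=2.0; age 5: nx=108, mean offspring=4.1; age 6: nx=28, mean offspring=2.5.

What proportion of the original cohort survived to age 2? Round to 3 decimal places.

l_2 = n_2/n_0 = 194/200 = 0.97 → 0.970

0.970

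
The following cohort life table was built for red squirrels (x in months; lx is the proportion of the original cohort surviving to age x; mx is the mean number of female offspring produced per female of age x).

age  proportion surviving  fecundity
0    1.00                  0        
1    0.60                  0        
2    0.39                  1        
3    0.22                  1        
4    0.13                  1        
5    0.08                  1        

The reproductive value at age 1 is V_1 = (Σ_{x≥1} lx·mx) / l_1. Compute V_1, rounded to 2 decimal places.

1.37

lx·mx for x ≥ 1: 0, 0.39, 0.22, 0.13, 0.08 → sum = 0.82
V_1 = 0.82 / l_1 = 0.82 / 0.6 = 1.366667… → 1.37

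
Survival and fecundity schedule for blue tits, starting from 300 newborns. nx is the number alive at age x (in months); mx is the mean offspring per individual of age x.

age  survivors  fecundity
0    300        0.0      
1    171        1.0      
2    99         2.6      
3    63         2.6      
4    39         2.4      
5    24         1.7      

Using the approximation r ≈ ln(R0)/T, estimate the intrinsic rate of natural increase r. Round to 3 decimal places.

0.366

lx = nx/n0 = nx/300: 1, 0.57, 0.33, 0.21, 0.13, 0.08
R0 = Σ lx·mx = 0 + 0.57 + 0.858 + 0.546 + 0.312 + 0.136 = 2.422
Σ x·lx·mx = 5.852; T = 5.852/2.422 = 2.41618…
r ≈ ln(R0)/T = ln(2.422)/2.41618… = 0.36611… → 0.366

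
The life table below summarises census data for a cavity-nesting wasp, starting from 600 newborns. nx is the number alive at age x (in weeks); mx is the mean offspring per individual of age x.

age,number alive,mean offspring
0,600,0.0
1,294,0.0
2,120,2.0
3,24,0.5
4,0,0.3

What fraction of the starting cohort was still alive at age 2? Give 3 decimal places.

l_2 = n_2/n_0 = 120/600 = 0.2 → 0.200

0.200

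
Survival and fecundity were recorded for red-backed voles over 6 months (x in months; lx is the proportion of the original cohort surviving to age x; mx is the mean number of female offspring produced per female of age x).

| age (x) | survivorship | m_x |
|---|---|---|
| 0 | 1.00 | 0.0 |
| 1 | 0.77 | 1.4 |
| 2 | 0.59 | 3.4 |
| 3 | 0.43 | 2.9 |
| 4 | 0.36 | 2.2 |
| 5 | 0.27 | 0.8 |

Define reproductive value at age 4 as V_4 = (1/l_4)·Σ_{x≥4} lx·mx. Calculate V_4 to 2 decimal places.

lx·mx for x ≥ 4: 0.792, 0.216 → sum = 1.008
V_4 = 1.008 / l_4 = 1.008 / 0.36 = 2.8 → 2.80

2.80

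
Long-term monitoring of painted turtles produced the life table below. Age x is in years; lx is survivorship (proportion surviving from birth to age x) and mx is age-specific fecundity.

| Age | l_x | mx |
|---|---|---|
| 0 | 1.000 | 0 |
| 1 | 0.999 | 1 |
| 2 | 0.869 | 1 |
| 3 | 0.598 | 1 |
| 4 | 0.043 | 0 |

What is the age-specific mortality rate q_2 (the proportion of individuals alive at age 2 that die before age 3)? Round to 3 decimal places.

q_2 = (l_2 − l_3) / l_2 = (0.869 − 0.598) / 0.869
     = 0.271 / 0.869 = 0.311853… → 0.312

0.312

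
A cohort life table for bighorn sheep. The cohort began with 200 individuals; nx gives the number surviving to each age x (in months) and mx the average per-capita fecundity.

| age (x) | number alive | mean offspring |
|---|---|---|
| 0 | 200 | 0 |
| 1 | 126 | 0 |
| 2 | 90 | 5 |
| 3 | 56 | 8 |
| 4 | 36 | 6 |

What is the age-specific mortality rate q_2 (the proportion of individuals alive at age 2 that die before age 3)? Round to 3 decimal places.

lx = nx/n0 = nx/200: 1, 0.63, 0.45, 0.28, 0.18
q_2 = (l_2 − l_3) / l_2 = (0.45 − 0.28) / 0.45
     = 0.17 / 0.45 = 0.377778… → 0.378

0.378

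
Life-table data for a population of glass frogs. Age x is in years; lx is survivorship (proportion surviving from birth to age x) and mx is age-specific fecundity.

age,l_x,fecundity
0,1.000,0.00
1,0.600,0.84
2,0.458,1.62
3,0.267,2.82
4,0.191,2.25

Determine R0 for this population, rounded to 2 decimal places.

2.43

lx·mx by age: 0, 0.504, 0.74196, 0.75294, 0.42975
R0 = Σ lx·mx = 2.42865 → 2.43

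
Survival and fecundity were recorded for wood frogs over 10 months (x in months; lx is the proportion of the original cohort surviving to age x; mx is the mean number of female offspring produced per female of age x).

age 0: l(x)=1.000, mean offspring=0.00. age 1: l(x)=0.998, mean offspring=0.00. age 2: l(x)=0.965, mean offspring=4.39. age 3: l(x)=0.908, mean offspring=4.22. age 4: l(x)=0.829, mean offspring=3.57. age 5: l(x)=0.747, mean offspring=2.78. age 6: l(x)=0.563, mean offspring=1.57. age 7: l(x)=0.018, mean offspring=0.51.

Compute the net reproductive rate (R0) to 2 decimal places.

lx·mx by age: 0, 0, 4.23635, 3.83176, 2.95953, 2.07666, 0.88391, 0.00918
R0 = Σ lx·mx = 13.99739 → 14.00

14.00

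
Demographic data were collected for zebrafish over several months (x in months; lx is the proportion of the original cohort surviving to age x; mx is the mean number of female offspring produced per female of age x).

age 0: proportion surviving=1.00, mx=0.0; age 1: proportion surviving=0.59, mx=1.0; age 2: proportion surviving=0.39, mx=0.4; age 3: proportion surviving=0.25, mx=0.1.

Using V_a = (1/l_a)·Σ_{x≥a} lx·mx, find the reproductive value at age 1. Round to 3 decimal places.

lx·mx for x ≥ 1: 0.59, 0.156, 0.025 → sum = 0.771
V_1 = 0.771 / l_1 = 0.771 / 0.59 = 1.30678… → 1.307

1.307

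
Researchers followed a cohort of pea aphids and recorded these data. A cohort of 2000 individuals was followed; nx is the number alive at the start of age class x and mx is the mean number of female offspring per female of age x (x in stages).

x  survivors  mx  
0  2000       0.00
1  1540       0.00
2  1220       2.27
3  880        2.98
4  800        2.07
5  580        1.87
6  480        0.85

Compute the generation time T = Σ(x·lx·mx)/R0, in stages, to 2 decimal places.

lx = nx/n0 = nx/2000: 1, 0.77, 0.61, 0.44, 0.4, 0.29, 0.24
lx·mx: 0, 0, 1.3847, 1.3112, 0.828, 0.5423, 0.204 → R0 = 4.2702
x·lx·mx: 0, 0, 2.7694, 3.9336, 3.312, 2.7115, 1.224 → Σ = 13.9505
T = 13.9505 / 4.2702 = 3.266943… → 3.27

3.27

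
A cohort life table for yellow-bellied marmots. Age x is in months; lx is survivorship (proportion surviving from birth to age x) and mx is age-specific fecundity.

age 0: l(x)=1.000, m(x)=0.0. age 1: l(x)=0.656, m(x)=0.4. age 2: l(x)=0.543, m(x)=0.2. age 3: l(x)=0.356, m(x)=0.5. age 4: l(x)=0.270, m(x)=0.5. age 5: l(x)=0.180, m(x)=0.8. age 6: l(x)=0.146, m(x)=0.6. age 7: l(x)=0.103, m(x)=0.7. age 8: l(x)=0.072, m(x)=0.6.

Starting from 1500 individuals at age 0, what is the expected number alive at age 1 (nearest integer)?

984

Expected survivors = N0 · l_1 = 1500 × 0.656 = 984 → 984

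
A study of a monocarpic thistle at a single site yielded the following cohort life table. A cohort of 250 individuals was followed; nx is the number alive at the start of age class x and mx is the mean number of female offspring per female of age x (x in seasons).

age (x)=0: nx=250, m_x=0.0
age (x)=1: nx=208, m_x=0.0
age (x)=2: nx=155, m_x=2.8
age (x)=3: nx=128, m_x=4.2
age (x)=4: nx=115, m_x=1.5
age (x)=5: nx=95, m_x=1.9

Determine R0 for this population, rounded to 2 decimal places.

lx = nx/n0 = nx/250: 1, 0.832, 0.62, 0.512, 0.46, 0.38
lx·mx by age: 0, 0, 1.736, 2.1504, 0.69, 0.722
R0 = Σ lx·mx = 5.2984 → 5.30

5.30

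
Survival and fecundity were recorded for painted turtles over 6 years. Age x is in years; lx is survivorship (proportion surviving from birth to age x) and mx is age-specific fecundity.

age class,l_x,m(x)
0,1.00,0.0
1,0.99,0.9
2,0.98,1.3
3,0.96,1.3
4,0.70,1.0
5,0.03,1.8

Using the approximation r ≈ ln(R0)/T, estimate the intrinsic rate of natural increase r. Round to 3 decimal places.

R0 = Σ lx·mx = 0 + 0.891 + 1.274 + 1.248 + 0.7 + 0.054 = 4.167
Σ x·lx·mx = 10.253; T = 10.253/4.167 = 2.46052…
r ≈ ln(R0)/T = ln(4.167)/2.46052… = 0.58004… → 0.580

0.580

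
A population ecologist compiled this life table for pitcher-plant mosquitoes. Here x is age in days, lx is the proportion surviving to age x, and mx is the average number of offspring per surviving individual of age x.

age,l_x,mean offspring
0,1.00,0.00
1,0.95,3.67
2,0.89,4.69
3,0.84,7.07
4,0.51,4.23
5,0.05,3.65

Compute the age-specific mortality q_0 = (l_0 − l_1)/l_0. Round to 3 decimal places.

0.050

q_0 = (l_0 − l_1) / l_0 = (1 − 0.95) / 1
     = 0.05 / 1 = 0.05 → 0.050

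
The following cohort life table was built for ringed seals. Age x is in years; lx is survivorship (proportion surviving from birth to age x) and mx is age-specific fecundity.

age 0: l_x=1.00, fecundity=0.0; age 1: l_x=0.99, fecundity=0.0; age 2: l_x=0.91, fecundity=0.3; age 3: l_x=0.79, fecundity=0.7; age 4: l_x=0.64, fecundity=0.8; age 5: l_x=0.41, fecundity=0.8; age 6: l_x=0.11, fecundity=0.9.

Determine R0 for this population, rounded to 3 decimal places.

1.765

lx·mx by age: 0, 0, 0.273, 0.553, 0.512, 0.328, 0.099
R0 = Σ lx·mx = 1.765 → 1.765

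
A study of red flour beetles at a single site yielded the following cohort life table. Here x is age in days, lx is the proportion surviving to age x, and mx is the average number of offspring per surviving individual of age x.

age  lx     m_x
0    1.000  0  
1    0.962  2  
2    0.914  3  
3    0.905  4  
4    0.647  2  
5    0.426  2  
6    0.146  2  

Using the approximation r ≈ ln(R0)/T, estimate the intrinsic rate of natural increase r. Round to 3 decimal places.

0.864

R0 = Σ lx·mx = 0 + 1.924 + 2.742 + 3.62 + 1.294 + 0.852 + 0.292 = 10.724
Σ x·lx·mx = 29.456; T = 29.456/10.724 = 2.74674…
r ≈ ln(R0)/T = ln(10.724)/2.74674… = 0.86375… → 0.864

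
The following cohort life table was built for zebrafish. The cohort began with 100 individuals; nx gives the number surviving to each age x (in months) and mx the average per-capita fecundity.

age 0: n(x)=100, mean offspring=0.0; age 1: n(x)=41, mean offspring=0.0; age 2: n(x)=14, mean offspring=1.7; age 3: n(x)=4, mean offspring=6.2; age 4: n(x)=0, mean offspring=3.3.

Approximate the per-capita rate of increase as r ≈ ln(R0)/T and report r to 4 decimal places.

-0.2874

lx = nx/n0 = nx/100: 1, 0.41, 0.14, 0.04, 0
R0 = Σ lx·mx = 0 + 0 + 0.238 + 0.248 + 0 = 0.486
Σ x·lx·mx = 1.22; T = 1.22/0.486 = 2.51029…
r ≈ ln(R0)/T = ln(0.486)/2.51029… = -0.287436… → -0.2874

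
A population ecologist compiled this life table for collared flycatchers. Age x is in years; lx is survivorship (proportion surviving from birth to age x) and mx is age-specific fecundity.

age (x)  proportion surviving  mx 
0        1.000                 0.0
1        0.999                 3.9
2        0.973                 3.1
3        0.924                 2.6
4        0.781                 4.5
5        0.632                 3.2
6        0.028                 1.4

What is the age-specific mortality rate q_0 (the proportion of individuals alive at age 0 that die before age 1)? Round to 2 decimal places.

0.00

q_0 = (l_0 − l_1) / l_0 = (1 − 0.999) / 1
     = 0.001 / 1 = 0.001 → 0.00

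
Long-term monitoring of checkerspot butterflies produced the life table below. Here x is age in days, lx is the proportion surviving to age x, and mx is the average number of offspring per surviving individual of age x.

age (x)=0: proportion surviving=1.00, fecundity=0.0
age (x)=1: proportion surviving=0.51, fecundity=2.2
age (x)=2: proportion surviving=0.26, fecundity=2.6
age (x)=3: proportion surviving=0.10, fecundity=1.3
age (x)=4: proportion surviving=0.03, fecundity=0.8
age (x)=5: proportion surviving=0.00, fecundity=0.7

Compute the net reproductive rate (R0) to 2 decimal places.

1.95

lx·mx by age: 0, 1.122, 0.676, 0.13, 0.024, 0
R0 = Σ lx·mx = 1.952 → 1.95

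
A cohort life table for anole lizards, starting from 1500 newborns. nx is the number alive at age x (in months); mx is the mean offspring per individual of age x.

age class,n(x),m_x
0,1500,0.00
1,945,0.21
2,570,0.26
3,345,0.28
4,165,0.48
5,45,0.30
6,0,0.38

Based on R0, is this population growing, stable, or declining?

declining

lx = nx/n0 = nx/1500: 1, 0.63, 0.38, 0.23, 0.11, 0.03, 0
R0 = Σ lx·mx = 0 + 0.1323 + 0.0988 + 0.0644 + 0.0528 + 0.009 + 0 = 0.3573
R0 < 1, so the population is declining.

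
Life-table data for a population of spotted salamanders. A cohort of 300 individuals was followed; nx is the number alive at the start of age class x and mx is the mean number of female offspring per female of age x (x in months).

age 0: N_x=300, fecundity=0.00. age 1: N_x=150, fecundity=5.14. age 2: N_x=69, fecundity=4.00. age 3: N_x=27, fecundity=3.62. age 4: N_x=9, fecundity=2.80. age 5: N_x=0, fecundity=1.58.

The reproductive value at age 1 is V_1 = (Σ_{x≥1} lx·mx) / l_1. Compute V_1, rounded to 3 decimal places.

lx = nx/n0 = nx/300: 1, 0.5, 0.23, 0.09, 0.03, 0
lx·mx for x ≥ 1: 2.57, 0.92, 0.3258, 0.084, 0 → sum = 3.8998
V_1 = 3.8998 / l_1 = 3.8998 / 0.5 = 7.7996 → 7.800

7.800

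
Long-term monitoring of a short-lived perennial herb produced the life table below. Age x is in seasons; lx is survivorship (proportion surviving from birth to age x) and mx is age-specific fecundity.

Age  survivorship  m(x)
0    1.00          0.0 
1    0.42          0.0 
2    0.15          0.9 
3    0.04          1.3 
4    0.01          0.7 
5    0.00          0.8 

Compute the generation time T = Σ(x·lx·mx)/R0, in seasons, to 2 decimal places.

2.34

lx·mx: 0, 0, 0.135, 0.052, 0.007, 0 → R0 = 0.194
x·lx·mx: 0, 0, 0.27, 0.156, 0.028, 0 → Σ = 0.454
T = 0.454 / 0.194 = 2.340206… → 2.34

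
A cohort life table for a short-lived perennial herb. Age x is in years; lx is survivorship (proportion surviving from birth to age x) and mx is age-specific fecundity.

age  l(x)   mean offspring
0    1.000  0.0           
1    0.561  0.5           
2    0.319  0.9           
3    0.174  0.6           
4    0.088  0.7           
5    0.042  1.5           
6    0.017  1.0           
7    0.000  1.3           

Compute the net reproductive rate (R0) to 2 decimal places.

0.81

lx·mx by age: 0, 0.2805, 0.2871, 0.1044, 0.0616, 0.063, 0.017, 0
R0 = Σ lx·mx = 0.8136 → 0.81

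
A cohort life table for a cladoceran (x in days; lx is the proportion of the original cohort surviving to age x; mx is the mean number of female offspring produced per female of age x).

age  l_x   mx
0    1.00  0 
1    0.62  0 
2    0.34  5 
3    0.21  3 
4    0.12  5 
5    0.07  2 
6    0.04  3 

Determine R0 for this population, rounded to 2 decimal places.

lx·mx by age: 0, 0, 1.7, 0.63, 0.6, 0.14, 0.12
R0 = Σ lx·mx = 3.19 → 3.19

3.19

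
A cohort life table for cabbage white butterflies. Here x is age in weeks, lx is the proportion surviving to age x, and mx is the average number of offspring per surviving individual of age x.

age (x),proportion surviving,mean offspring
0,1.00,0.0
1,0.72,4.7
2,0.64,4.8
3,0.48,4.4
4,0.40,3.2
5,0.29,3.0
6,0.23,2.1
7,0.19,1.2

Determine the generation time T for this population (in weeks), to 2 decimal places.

2.61

lx·mx: 0, 3.384, 3.072, 2.112, 1.28, 0.87, 0.483, 0.228 → R0 = 11.429
x·lx·mx: 0, 3.384, 6.144, 6.336, 5.12, 4.35, 2.898, 1.596 → Σ = 29.828
T = 29.828 / 11.429 = 2.609852… → 2.61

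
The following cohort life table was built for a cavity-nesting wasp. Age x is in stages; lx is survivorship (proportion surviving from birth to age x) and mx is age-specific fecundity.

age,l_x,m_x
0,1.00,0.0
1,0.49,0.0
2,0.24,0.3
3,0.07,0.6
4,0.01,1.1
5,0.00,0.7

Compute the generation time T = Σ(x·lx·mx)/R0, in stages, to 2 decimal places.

lx·mx: 0, 0, 0.072, 0.042, 0.011, 0 → R0 = 0.125
x·lx·mx: 0, 0, 0.144, 0.126, 0.044, 0 → Σ = 0.314
T = 0.314 / 0.125 = 2.512 → 2.51

2.51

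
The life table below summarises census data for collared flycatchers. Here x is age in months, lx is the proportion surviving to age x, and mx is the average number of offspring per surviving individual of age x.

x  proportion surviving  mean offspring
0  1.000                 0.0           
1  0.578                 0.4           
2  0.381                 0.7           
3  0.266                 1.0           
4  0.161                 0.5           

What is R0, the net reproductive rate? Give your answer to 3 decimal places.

lx·mx by age: 0, 0.2312, 0.2667, 0.266, 0.0805
R0 = Σ lx·mx = 0.8444 → 0.844

0.844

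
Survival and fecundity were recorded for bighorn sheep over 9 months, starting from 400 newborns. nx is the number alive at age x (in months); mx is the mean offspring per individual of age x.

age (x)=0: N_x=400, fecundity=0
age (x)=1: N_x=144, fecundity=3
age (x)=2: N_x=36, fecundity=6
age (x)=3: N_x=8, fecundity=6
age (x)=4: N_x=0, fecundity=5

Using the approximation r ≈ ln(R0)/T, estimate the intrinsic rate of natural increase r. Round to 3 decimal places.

0.382

lx = nx/n0 = nx/400: 1, 0.36, 0.09, 0.02, 0
R0 = Σ lx·mx = 0 + 1.08 + 0.54 + 0.12 + 0 = 1.74
Σ x·lx·mx = 2.52; T = 2.52/1.74 = 1.44828…
r ≈ ln(R0)/T = ln(1.74)/1.44828… = 0.38244… → 0.382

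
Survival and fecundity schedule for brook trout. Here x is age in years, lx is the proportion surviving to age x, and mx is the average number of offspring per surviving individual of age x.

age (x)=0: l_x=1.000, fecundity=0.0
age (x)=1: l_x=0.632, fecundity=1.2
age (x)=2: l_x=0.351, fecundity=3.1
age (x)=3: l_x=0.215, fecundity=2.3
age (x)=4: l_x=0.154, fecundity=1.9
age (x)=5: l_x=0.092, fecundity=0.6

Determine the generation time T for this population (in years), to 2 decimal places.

lx·mx: 0, 0.7584, 1.0881, 0.4945, 0.2926, 0.0552 → R0 = 2.6888
x·lx·mx: 0, 0.7584, 2.1762, 1.4835, 1.1704, 0.276 → Σ = 5.8645
T = 5.8645 / 2.6888 = 2.181084… → 2.18

2.18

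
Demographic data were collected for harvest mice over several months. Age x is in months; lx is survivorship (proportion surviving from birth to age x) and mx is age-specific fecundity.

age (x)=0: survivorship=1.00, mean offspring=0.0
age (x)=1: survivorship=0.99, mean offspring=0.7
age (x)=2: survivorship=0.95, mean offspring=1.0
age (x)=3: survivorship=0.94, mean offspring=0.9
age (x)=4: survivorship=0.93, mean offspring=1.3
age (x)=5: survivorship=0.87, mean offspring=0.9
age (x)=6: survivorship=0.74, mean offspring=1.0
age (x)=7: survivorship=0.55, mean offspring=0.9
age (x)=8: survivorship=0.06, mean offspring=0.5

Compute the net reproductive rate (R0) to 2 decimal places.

5.75

lx·mx by age: 0, 0.693, 0.95, 0.846, 1.209, 0.783, 0.74, 0.495, 0.03
R0 = Σ lx·mx = 5.746 → 5.75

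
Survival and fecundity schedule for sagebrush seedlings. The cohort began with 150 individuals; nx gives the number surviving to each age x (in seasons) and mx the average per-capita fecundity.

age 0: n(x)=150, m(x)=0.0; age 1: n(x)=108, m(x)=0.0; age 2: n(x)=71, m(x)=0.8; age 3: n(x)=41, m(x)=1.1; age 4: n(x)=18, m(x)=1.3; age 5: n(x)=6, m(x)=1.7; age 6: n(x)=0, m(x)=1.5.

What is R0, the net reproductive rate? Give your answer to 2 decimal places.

0.90

lx = nx/n0 = nx/150: 1, 0.72, 0.47333…, 0.27333…, 0.12, 0.04, 0
lx·mx by age: 0, 0, 0.378667…, 0.300667…, 0.156, 0.068, 0
R0 = Σ lx·mx = 0.903333… → 0.90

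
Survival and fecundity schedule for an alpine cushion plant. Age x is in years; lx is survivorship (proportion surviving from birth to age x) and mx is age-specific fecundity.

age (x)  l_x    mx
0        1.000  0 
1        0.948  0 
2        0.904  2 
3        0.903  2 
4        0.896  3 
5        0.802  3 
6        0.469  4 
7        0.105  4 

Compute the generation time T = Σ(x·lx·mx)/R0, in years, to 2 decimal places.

4.18

lx·mx: 0, 0, 1.808, 1.806, 2.688, 2.406, 1.876, 0.42 → R0 = 11.004
x·lx·mx: 0, 0, 3.616, 5.418, 10.752, 12.03, 11.256, 2.94 → Σ = 46.012
T = 46.012 / 11.004 = 4.181389… → 4.18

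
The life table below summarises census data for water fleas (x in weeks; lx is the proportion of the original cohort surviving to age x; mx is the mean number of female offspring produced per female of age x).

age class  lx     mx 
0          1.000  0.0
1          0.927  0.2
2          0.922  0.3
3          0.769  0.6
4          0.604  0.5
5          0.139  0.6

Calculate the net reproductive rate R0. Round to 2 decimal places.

lx·mx by age: 0, 0.1854, 0.2766, 0.4614, 0.302, 0.0834
R0 = Σ lx·mx = 1.3088 → 1.31

1.31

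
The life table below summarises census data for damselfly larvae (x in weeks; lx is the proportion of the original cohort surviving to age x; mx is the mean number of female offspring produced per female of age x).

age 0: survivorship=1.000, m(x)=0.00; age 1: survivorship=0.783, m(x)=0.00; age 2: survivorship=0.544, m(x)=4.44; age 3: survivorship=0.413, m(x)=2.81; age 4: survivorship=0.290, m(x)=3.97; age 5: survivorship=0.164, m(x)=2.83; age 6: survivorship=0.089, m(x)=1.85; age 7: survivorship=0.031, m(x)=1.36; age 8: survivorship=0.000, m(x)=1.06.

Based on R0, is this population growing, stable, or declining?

growing

R0 = Σ lx·mx = 0 + 0 + 2.41536 + 1.16053 + 1.1513 + 0.46412 + 0.16465 + 0.04216 + 0 = 5.39812
R0 > 1, so the population is growing.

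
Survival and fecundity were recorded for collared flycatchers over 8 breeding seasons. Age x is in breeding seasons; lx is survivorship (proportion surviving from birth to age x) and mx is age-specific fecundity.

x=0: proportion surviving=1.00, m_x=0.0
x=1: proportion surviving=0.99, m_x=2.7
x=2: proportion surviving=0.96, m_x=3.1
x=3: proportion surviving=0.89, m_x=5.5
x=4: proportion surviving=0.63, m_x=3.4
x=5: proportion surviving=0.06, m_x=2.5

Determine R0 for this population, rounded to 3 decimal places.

lx·mx by age: 0, 2.673, 2.976, 4.895, 2.142, 0.15
R0 = Σ lx·mx = 12.836 → 12.836

12.836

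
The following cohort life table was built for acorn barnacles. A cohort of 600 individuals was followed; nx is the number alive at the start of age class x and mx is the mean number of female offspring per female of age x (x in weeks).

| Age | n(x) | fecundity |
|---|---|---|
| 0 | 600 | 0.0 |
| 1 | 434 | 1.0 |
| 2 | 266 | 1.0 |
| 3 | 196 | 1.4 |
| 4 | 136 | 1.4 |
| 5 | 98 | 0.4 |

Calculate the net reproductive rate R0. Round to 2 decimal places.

2.01

lx = nx/n0 = nx/600: 1, 0.72333…, 0.44333…, 0.32667…, 0.22667…, 0.16333…
lx·mx by age: 0, 0.723333…, 0.443333…, 0.457333…, 0.317333…, 0.065333…
R0 = Σ lx·mx = 2.006667… → 2.01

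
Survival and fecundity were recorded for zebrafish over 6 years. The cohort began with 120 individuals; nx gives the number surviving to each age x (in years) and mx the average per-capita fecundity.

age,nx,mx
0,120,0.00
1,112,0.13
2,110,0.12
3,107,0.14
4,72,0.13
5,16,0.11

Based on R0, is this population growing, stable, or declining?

lx = nx/n0 = nx/120: 1, 0.93333…, 0.91667…, 0.89167…, 0.6, 0.13333…
R0 = Σ lx·mx = 0 + 0.121333… + 0.11… + 0.124833… + 0.078 + 0.014667… = 0.448833…
R0 < 1, so the population is declining.

declining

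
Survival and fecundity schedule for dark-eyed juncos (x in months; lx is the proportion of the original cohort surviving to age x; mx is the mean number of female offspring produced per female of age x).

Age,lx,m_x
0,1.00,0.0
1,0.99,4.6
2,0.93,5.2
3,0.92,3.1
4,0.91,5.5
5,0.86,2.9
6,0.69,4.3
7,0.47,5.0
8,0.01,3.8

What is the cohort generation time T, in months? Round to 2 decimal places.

lx·mx: 0, 4.554, 4.836, 2.852, 5.005, 2.494, 2.967, 2.35, 0.038 → R0 = 25.096
x·lx·mx: 0, 4.554, 9.672, 8.556, 20.02, 12.47, 17.802, 16.45, 0.304 → Σ = 89.828
T = 89.828 / 25.096 = 3.579375… → 3.58

3.58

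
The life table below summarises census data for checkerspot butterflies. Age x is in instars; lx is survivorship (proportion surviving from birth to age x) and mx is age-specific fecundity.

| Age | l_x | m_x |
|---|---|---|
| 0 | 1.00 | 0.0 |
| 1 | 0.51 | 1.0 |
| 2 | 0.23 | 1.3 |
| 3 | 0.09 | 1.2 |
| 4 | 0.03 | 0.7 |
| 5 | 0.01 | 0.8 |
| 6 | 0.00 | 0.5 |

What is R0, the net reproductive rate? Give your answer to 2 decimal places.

lx·mx by age: 0, 0.51, 0.299, 0.108, 0.021, 0.008, 0
R0 = Σ lx·mx = 0.946 → 0.95

0.95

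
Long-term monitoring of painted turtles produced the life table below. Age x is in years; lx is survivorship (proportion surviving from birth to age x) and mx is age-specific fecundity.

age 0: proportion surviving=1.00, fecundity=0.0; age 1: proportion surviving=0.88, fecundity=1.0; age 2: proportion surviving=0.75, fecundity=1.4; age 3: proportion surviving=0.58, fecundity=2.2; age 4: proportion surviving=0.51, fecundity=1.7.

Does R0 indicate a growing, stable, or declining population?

growing

R0 = Σ lx·mx = 0 + 0.88 + 1.05 + 1.276 + 0.867 = 4.073
R0 > 1, so the population is growing.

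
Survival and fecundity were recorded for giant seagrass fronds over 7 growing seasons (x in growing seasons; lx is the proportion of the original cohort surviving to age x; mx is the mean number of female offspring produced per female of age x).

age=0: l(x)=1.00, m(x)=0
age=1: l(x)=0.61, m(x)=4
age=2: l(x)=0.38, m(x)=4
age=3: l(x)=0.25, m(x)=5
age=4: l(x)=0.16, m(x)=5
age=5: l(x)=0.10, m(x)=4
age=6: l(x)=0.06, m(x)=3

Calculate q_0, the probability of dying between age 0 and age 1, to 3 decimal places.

q_0 = (l_0 − l_1) / l_0 = (1 − 0.61) / 1
     = 0.39 / 1 = 0.39 → 0.390

0.390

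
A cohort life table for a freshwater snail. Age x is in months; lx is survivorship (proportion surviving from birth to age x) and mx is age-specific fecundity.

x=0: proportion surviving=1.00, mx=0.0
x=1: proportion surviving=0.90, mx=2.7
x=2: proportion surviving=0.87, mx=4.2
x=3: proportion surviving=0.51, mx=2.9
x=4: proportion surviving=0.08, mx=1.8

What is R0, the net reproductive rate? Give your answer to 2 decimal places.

7.71

lx·mx by age: 0, 2.43, 3.654, 1.479, 0.144
R0 = Σ lx·mx = 7.707 → 7.71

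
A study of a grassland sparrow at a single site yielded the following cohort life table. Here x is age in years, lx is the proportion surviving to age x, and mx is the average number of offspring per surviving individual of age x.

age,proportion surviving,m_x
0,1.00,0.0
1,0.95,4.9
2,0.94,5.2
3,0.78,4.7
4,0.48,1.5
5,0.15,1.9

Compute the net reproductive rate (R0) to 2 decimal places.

lx·mx by age: 0, 4.655, 4.888, 3.666, 0.72, 0.285
R0 = Σ lx·mx = 14.214 → 14.21

14.21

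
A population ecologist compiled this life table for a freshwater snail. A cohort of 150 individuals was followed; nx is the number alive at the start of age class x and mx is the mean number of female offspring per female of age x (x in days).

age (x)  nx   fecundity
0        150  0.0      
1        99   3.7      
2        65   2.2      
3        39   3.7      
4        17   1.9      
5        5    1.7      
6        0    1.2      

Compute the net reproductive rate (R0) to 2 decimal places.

lx = nx/n0 = nx/150: 1, 0.66, 0.43333…, 0.26, 0.11333…, 0.03333…, 0
lx·mx by age: 0, 2.442, 0.953333…, 0.962, 0.215333…, 0.056667…, 0
R0 = Σ lx·mx = 4.629333… → 4.63

4.63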